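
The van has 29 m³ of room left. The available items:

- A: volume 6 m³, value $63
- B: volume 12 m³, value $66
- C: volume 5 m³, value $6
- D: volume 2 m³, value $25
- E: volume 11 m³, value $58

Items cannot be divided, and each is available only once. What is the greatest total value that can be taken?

$187

This is a 0/1 knapsack; check combinations near the capacity.
- A+B+E: volume 6+12+11=29, value 63+66+58=187
- A+B+C+D: volume 6+12+5+2=25, value 63+66+6+25=160
- A+B+D: volume 6+12+2=20, value 63+66+25=154
- A+C+D+E: volume 6+5+2+11=24, value 63+6+25+58=152
Best: $187.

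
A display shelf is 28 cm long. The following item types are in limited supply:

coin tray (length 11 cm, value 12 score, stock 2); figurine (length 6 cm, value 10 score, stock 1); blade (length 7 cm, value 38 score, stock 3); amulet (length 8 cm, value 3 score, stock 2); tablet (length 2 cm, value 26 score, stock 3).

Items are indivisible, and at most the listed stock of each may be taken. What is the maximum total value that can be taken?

Best selections within length 28 and stock limits:
- 3×blade + 3×tablet: length 27, value 192
- 3×blade + 2×tablet: length 25, value 166
- 1×figurine + 2×blade + 3×tablet: length 26, value 164
- 2×blade + 1×amulet + 3×tablet: length 28, value 157
Best: 192 score.

192 score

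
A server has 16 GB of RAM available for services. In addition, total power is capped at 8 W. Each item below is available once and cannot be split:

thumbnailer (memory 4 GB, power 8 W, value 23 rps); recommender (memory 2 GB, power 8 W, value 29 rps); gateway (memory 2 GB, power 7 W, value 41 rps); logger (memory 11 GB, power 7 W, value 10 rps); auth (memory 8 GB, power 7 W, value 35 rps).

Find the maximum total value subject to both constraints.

41 rps

Feasible sets respecting both limits:
- gateway: memory 2, power 7, value 41
- auth: memory 8, power 7, value 35
- recommender: memory 2, power 8, value 29
- thumbnailer: memory 4, power 8, value 23
Best: 41 rps.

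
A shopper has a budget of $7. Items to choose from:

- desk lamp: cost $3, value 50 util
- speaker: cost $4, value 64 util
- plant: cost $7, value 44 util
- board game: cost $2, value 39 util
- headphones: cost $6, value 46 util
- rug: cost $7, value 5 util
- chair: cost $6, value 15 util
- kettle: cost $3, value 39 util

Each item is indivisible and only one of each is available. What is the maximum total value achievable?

114 util

Check high-value combinations within $7:
- desk lamp+speaker: cost 3+4=7, value 50+64=114
- speaker+board game: cost 4+2=6, value 64+39=103
- speaker+kettle: cost 4+3=7, value 64+39=103
Best: 114 util.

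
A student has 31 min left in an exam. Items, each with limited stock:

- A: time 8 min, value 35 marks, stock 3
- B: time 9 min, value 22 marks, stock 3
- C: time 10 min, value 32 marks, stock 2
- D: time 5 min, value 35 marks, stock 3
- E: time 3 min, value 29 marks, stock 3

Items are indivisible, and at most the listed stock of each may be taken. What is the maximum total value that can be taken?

198 marks

Best selections within time 31 and stock limits:
- 1×A + 3×D + 2×E: time 29, value 198
- 1×C + 3×D + 2×E: time 31, value 195
Best: 198 marks.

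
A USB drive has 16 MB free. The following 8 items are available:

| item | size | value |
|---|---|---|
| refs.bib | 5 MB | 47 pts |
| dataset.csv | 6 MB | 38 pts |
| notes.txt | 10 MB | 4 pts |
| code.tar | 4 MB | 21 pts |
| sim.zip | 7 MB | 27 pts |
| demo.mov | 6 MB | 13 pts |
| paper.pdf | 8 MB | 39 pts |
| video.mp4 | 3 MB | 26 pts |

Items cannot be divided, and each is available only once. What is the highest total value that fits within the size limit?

Check high-value combinations within 16 MB:
- refs.bib+paper.pdf+video.mp4: size 5+8+3=16, value 47+39+26=112
- refs.bib+dataset.csv+video.mp4: size 5+6+3=14, value 47+38+26=111
- refs.bib+dataset.csv+code.tar: size 5+6+4=15, value 47+38+21=106
- refs.bib+sim.zip+video.mp4: size 5+7+3=15, value 47+27+26=100
Best: 112 pts.

112 pts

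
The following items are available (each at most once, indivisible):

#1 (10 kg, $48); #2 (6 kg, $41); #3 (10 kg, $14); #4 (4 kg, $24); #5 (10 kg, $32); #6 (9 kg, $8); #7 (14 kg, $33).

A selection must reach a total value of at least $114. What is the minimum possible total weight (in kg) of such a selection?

26

Subsets with value ≥ 114, sorted by total weight:
- #1+#2+#5: weight 26, value 121
- #1+#2+#4+#6: weight 29, value 121
- #1+#2+#4+#5: weight 30, value 145
- #1+#2+#3+#4: weight 30, value 127
Minimum weight: 26 kg.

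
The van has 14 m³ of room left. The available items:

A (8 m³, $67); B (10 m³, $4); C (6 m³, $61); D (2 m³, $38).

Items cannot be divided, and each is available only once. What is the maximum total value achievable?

Check high-value combinations within 14 m³:
- A+C: volume 8+6=14, value 67+61=128
- A+D: volume 8+2=10, value 67+38=105
- C+D: volume 6+2=8, value 61+38=99
- A: volume 8, value 67
Best: $128.

$128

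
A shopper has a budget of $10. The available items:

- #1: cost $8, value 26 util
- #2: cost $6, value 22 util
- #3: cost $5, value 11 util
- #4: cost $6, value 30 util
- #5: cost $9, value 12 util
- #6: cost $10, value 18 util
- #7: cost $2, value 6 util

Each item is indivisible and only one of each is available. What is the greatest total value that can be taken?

Check high-value combinations within $10:
- #4+#7: cost 6+2=8, value 30+6=36
- #1+#7: cost 8+2=10, value 26+6=32
- #4: cost 6, value 30
- #2+#7: cost 6+2=8, value 22+6=28
- #1: cost 8, value 26
Best: 36 util.

36 util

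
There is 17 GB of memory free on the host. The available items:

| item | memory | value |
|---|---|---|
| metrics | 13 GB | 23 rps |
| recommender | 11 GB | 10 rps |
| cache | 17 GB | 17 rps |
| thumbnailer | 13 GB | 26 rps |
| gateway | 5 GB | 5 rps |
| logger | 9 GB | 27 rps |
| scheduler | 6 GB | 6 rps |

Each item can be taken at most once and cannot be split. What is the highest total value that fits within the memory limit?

33 rps

This is a 0/1 knapsack; check combinations near the capacity.
- logger+scheduler: memory 9+6=15, value 27+6=33
- gateway+logger: memory 5+9=14, value 5+27=32
- logger: memory 9, value 27
- thumbnailer: memory 13, value 26
- metrics: memory 13, value 23
Best: 33 rps.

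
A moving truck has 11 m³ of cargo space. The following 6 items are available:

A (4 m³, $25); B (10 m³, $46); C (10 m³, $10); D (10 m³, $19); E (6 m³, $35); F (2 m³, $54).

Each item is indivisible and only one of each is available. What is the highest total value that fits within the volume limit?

This is a 0/1 knapsack; check combinations near the capacity.
- E+F: volume 6+2=8, value 35+54=89
- A+F: volume 4+2=6, value 25+54=79
- A+E: volume 4+6=10, value 25+35=60
Best: $89.

$89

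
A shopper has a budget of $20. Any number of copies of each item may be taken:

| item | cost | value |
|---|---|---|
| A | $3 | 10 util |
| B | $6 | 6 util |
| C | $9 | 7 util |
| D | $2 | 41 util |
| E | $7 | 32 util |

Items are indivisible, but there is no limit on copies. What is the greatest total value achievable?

Best value-per-unit is D at 41/2, and filling with it alone uses cost 10×2=20. No mix of the others beats 10×41 = 410.

410 util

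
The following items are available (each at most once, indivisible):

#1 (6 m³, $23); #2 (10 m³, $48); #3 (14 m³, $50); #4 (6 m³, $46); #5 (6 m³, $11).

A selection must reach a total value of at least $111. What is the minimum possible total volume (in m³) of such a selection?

22

Subsets with value ≥ 111, sorted by total volume:
- #1+#2+#4: volume 22, value 117
- #1+#3+#4: volume 26, value 119
- #1+#2+#4+#5: volume 28, value 128
Minimum volume: 22 m³.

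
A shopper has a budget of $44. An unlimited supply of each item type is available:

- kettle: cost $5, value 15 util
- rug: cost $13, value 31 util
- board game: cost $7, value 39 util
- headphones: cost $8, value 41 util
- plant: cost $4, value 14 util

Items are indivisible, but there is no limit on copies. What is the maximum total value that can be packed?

238 util

Best value-per-unit is board game at 39/7; filling with it alone gives 6×39 = 234.
Optimal mix: 4×board game + 2×headphones → cost 44, value 238.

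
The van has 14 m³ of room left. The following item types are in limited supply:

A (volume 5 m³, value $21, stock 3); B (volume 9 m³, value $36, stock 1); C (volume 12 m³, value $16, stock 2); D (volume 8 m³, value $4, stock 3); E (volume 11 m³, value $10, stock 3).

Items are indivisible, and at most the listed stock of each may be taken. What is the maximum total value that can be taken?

$57

Best selections within volume 14 and stock limits:
- 1×A + 1×B: volume 14, value 57
- 2×A: volume 10, value 42
Best: $57.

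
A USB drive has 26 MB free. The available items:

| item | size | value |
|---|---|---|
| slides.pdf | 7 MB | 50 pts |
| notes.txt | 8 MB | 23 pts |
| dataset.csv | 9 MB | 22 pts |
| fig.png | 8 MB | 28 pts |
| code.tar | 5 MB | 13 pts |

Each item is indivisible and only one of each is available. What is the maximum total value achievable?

Check high-value combinations within 26 MB:
- slides.pdf+notes.txt+fig.png: size 7+8+8=23, value 50+23+28=101
- slides.pdf+dataset.csv+fig.png: size 7+9+8=24, value 50+22+28=100
- slides.pdf+notes.txt+dataset.csv: size 7+8+9=24, value 50+23+22=95
- slides.pdf+fig.png+code.tar: size 7+8+5=20, value 50+28+13=91
Best: 101 pts.

101 pts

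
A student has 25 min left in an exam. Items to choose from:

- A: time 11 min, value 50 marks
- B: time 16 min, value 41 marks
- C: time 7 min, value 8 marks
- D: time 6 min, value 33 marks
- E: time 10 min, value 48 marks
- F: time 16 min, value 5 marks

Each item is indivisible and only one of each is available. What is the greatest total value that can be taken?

98 marks

Check high-value combinations within 25 min:
- A+E: time 11+10=21, value 50+48=98
- A+C+D: time 11+7+6=24, value 50+8+33=91
- C+D+E: time 7+6+10=23, value 8+33+48=89
Best: 98 marks.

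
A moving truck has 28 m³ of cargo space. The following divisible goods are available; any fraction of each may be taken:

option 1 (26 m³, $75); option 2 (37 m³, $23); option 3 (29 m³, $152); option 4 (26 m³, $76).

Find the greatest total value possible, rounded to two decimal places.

146.76

Take in order of value per unit:
- option 3 (152/29 per unit): 28 of 29 → value 28×152/29 = 146.7586, running total 146.76
Total 146.76.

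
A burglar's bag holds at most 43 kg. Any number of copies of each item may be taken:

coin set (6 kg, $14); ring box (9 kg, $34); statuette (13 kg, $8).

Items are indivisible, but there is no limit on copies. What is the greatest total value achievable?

Best value-per-unit is ring box at 34/9; filling with it alone gives 4×34 = 136.
Optimal mix: 1×coin set + 4×ring box → weight 42, value 150.

$150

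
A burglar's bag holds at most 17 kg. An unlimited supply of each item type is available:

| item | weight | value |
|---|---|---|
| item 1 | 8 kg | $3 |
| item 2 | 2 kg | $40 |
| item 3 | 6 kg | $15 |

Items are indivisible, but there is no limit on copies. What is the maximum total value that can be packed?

Best value-per-unit is item 2 at 40/2, and filling with it alone uses weight 8×2=16. No mix of the others beats 8×40 = 320.

$320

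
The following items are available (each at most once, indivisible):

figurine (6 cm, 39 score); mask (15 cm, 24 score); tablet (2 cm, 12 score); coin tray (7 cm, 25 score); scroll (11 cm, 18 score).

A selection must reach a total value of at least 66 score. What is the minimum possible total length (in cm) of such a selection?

15

Subsets with value ≥ 66, sorted by total length:
- figurine+tablet+coin tray: length 15, value 76
- figurine+tablet+scroll: length 19, value 69
- figurine+mask+tablet: length 23, value 75
- figurine+coin tray+scroll: length 24, value 82
Minimum length: 15 cm.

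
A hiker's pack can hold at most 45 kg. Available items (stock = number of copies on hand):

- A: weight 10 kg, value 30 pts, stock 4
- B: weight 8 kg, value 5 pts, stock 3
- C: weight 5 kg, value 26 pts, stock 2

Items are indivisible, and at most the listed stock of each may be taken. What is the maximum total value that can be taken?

146 pts

Best selections within weight 45 and stock limits:
- 4×A + 1×C: weight 45, value 146
- 3×A + 2×C: weight 40, value 142
- 3×A + 1×B + 1×C: weight 43, value 121
Best: 146 pts.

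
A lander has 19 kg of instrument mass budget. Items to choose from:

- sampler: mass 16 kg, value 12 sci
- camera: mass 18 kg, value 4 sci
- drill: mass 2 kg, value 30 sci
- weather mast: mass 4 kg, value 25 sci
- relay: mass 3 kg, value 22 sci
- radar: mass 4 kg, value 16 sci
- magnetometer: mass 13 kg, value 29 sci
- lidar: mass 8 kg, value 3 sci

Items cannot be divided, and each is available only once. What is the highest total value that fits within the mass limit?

Check high-value combinations within 19 kg:
- drill+weather mast+relay+radar: mass 2+4+3+4=13, value 30+25+22+16=93
- drill+weather mast+magnetometer: mass 2+4+13=19, value 30+25+29=84
- drill+relay+magnetometer: mass 2+3+13=18, value 30+22+29=81
- drill+weather mast+relay+lidar: mass 2+4+3+8=17, value 30+25+22+3=80
Best: 93 sci.

93 sci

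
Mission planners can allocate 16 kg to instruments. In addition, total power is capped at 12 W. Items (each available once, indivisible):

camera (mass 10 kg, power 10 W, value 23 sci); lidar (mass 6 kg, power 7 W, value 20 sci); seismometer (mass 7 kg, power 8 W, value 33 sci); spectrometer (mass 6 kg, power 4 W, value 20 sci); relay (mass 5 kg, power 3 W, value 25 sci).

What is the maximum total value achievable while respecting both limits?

58 sci

Feasible sets respecting both limits:
- seismometer+relay: mass 12, power 11, value 58
- seismometer+spectrometer: mass 13, power 12, value 53
- lidar+relay: mass 11, power 10, value 45
Best: 58 sci.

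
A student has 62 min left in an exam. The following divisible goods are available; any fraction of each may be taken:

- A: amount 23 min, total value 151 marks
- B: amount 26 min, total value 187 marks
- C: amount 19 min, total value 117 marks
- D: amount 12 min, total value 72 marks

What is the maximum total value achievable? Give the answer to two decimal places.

Take in order of value per unit:
- B (187/26 per unit): all 26 → value 187, running total 187.00
- A (151/23 per unit): all 23 → value 151, running total 338.00
- C (117/19 per unit): 13 of 19 → value 13×117/19 = 80.0526, running total 418.05
Total 418.05.

418.05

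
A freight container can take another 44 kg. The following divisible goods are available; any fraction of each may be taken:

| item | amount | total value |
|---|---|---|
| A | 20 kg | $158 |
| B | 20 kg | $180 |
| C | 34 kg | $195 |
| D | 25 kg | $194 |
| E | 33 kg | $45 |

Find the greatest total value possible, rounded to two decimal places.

Take in order of value per unit:
- B (180/20 per unit): all 20 → value 180, running total 180.00
- A (158/20 per unit): all 20 → value 158, running total 338.00
- D (194/25 per unit): 4 of 25 → value 4×194/25 = 31.0400, running total 369.04
Total 369.04.

369.04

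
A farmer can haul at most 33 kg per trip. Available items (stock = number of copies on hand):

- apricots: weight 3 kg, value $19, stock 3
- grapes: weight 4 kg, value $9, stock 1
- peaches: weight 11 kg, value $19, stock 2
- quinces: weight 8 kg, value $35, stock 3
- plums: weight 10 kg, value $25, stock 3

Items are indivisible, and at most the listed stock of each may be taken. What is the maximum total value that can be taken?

$162

Top feasible selections:
- 3×apricots + 3×quinces: weight 33, value 162
- 2×apricots + 3×quinces: weight 30, value 143
- 3×apricots + 1×grapes + 2×quinces: weight 29, value 136
- 1×apricots + 1×grapes + 3×quinces: weight 31, value 133
Best: $162.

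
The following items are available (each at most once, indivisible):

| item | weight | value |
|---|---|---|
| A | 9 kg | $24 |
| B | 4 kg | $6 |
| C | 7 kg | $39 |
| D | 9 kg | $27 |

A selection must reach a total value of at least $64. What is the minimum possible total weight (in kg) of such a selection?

Subsets with value ≥ 64, sorted by total weight:
- C+D: weight 16, value 66
- B+C+D: weight 20, value 72
- A+B+C: weight 20, value 69
- A+C+D: weight 25, value 90
Minimum weight: 16 kg.

16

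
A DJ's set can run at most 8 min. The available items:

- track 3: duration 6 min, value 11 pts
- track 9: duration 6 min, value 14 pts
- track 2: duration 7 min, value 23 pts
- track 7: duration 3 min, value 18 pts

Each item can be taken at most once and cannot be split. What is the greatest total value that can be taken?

23 pts

This is a 0/1 knapsack; check combinations near the capacity.
- track 2: duration 7, value 23
- track 7: duration 3, value 18
- track 9: duration 6, value 14
Best: 23 pts.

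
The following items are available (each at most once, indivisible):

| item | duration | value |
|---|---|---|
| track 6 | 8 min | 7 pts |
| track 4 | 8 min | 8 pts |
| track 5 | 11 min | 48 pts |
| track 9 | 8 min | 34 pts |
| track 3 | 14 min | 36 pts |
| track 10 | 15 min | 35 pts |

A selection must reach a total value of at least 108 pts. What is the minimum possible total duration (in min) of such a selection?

Subsets with value ≥ 108, sorted by total duration:
- track 5+track 9+track 3: duration 33, value 118
- track 5+track 9+track 10: duration 34, value 117
- track 5+track 3+track 10: duration 40, value 119
- track 4+track 5+track 9+track 3: duration 41, value 126
Minimum duration: 33 min.

33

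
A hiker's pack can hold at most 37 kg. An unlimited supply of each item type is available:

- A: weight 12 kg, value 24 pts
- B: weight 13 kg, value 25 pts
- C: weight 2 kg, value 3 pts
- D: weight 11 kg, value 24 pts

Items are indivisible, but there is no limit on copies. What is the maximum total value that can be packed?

Best value-per-unit is D at 24/11; filling with it alone gives 3×24 = 72.
Optimal mix: 2×C + 3×D → weight 37, value 78.

78 pts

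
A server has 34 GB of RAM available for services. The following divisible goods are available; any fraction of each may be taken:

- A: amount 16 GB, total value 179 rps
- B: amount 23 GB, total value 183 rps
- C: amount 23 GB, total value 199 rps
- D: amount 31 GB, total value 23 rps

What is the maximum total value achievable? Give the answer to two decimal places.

Take in order of value per unit:
- A (179/16 per unit): all 16 → value 179, running total 179.00
- C (199/23 per unit): 18 of 23 → value 18×199/23 = 155.7391, running total 334.74
Total 334.74.

334.74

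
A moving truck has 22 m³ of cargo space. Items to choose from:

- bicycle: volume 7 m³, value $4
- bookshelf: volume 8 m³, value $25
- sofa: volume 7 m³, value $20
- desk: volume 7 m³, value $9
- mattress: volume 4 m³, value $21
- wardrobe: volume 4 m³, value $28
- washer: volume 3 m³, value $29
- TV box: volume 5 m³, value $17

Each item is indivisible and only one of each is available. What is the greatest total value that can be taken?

$103

Check high-value combinations within 22 m³:
- bookshelf+mattress+wardrobe+washer: volume 8+4+4+3=19, value 25+21+28+29=103
- bookshelf+sofa+wardrobe+washer: volume 8+7+4+3=22, value 25+20+28+29=102
- bookshelf+wardrobe+washer+TV box: volume 8+4+3+5=20, value 25+28+29+17=99
- sofa+mattress+wardrobe+washer: volume 7+4+4+3=18, value 20+21+28+29=98
Best: $103.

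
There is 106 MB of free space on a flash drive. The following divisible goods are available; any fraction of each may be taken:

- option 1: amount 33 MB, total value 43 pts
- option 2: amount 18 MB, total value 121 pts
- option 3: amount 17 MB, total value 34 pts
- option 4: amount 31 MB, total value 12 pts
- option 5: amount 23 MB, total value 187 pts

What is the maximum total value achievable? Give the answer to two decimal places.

390.81

Take in order of value per unit:
- option 5 (187/23 per unit): all 23 → value 187, running total 187.00
- option 2 (121/18 per unit): all 18 → value 121, running total 308.00
- option 3 (34/17 per unit): all 17 → value 34, running total 342.00
- option 1 (43/33 per unit): all 33 → value 43, running total 385.00
- option 4 (12/31 per unit): 15 of 31 → value 15×12/31 = 5.8065, running total 390.81
Total 390.81.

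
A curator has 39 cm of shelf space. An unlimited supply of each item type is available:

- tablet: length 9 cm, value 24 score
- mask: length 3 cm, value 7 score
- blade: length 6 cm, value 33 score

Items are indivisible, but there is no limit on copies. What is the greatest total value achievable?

205 score

Best value-per-unit is blade at 33/6; filling with it alone gives 6×33 = 198.
Optimal mix: 1×mask + 6×blade → length 39, value 205.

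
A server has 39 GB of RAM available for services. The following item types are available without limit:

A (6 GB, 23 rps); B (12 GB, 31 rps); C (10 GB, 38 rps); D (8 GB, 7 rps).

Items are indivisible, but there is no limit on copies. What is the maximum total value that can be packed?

Best value-per-unit is A at 23/6; filling with it alone gives 6×23 = 138.
Optimal mix: 3×A + 2×C → memory 38, value 145.

145 rps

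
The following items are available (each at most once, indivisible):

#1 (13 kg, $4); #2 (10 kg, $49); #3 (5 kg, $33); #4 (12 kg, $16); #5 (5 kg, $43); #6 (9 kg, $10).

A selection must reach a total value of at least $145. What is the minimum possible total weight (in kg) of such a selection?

41

Subsets with value ≥ 145, sorted by total weight:
- #2+#3+#4+#5+#6: weight 41, value 151
- #1+#2+#3+#4+#5: weight 45, value 145
Minimum weight: 41 kg.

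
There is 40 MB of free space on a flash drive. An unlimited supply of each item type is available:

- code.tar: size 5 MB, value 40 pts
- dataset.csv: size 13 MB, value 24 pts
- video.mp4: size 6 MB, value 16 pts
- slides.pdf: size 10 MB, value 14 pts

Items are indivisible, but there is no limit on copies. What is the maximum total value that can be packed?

Best value-per-unit is code.tar at 40/5, and filling with it alone uses size 8×5=40. No mix of the others beats 8×40 = 320.

320 pts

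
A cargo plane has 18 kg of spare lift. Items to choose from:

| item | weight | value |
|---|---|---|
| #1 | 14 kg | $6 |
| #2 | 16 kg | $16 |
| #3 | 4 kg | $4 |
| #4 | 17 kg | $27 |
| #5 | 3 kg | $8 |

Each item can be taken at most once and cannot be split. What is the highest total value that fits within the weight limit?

$27

Check high-value combinations within 18 kg:
- #4: weight 17, value 27
- #2: weight 16, value 16
- #1+#5: weight 14+3=17, value 6+8=14
Best: $27.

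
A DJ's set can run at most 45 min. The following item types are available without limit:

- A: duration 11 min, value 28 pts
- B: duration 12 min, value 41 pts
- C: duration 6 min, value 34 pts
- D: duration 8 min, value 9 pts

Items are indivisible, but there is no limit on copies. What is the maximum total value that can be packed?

238 pts

Best value-per-unit is C at 34/6, and filling with it alone uses duration 7×6=42. No mix of the others beats 7×34 = 238.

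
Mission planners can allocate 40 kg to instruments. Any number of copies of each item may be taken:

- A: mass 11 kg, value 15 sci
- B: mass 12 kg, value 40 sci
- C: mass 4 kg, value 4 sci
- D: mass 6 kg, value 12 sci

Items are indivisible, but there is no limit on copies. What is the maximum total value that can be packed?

124 sci

Best value-per-unit is B at 40/12; filling with it alone gives 3×40 = 120.
Optimal mix: 3×B + 1×C → mass 40, value 124.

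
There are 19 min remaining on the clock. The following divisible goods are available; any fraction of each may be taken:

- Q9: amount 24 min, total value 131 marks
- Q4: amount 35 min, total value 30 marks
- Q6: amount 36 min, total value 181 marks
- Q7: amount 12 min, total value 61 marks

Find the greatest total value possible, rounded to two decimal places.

103.71

Take in order of value per unit:
- Q9 (131/24 per unit): 19 of 24 → value 19×131/24 = 103.7083, running total 103.71
Total 103.71.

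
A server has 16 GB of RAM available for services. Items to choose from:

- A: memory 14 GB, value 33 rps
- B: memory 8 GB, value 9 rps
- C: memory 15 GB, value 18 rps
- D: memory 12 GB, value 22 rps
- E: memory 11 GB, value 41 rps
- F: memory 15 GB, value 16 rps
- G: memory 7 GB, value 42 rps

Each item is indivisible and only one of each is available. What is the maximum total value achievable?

Check high-value combinations within 16 GB:
- B+G: memory 8+7=15, value 9+42=51
- G: memory 7, value 42
- E: memory 11, value 41
- A: memory 14, value 33
Best: 51 rps.

51 rps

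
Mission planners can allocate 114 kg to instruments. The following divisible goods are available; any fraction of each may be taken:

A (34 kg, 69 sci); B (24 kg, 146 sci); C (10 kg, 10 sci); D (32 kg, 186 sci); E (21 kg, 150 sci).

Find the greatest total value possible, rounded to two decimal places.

554.00

Take in order of value per unit:
- E (150/21 per unit): all 21 → value 150, running total 150.00
- B (146/24 per unit): all 24 → value 146, running total 296.00
- D (186/32 per unit): all 32 → value 186, running total 482.00
- A (69/34 per unit): all 34 → value 69, running total 551.00
- C (10/10 per unit): 3 of 10 → value 3×10/10 = 3.0000, running total 554.00
Total 554.00.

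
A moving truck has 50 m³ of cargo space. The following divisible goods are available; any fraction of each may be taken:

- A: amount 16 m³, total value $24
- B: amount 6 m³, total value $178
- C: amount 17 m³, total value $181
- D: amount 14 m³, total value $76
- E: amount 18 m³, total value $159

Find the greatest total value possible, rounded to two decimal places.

Take in order of value per unit:
- B (178/6 per unit): all 6 → value 178, running total 178.00
- C (181/17 per unit): all 17 → value 181, running total 359.00
- E (159/18 per unit): all 18 → value 159, running total 518.00
- D (76/14 per unit): 9 of 14 → value 9×76/14 = 48.8571, running total 566.86
Total 566.86.

566.86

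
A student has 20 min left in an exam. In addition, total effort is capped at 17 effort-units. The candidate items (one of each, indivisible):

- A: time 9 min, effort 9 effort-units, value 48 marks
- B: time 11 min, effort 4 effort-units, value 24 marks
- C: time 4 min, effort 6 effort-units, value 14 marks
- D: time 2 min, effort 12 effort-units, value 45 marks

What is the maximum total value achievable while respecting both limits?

Feasible sets respecting both limits:
- A+B: time 20, effort 13, value 72
- B+D: time 13, effort 16, value 69
- A+C: time 13, effort 15, value 62
Best: 72 marks.

72 marks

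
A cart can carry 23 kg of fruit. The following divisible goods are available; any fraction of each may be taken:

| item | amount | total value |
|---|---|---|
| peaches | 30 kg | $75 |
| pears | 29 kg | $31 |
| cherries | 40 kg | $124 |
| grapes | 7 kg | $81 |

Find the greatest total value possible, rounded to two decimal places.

130.60

Take in order of value per unit:
- grapes (81/7 per unit): all 7 → value 81, running total 81.00
- cherries (124/40 per unit): 16 of 40 → value 16×124/40 = 49.6000, running total 130.60
Total 130.60.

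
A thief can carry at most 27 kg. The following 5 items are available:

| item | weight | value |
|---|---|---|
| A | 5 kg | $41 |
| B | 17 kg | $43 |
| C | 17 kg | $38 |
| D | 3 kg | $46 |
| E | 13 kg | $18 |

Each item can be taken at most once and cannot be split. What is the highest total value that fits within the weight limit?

Check high-value combinations within 27 kg:
- A+B+D: weight 5+17+3=25, value 41+43+46=130
- A+C+D: weight 5+17+3=25, value 41+38+46=125
- A+D+E: weight 5+3+13=21, value 41+46+18=105
- B+D: weight 17+3=20, value 43+46=89
Best: $130.

$130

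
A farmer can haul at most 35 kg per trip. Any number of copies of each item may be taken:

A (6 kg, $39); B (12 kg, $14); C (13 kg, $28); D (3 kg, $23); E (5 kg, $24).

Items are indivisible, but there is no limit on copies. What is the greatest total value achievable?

Best value-per-unit is D at 23/3; filling with it alone gives 11×23 = 253.
Optimal mix: 10×D + 1×E → weight 35, value 254.

$254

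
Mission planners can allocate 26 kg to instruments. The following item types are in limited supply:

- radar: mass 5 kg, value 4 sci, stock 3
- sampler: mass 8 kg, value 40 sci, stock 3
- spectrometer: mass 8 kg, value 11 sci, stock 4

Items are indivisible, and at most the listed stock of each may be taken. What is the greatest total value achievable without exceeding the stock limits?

120 sci

Top feasible selections:
- 3×sampler: mass 24, value 120
- 2×sampler + 1×spectrometer: mass 24, value 91
- 2×radar + 2×sampler: mass 26, value 88
Best: 120 sci.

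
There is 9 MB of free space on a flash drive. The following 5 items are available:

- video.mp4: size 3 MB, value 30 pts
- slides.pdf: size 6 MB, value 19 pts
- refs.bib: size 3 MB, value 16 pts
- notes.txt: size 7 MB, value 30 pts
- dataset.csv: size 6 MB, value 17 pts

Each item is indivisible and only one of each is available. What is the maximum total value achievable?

49 pts

This is a 0/1 knapsack; check combinations near the capacity.
- video.mp4+slides.pdf: size 3+6=9, value 30+19=49
- video.mp4+dataset.csv: size 3+6=9, value 30+17=47
- video.mp4+refs.bib: size 3+3=6, value 30+16=46
- slides.pdf+refs.bib: size 6+3=9, value 19+16=35
Best: 49 pts.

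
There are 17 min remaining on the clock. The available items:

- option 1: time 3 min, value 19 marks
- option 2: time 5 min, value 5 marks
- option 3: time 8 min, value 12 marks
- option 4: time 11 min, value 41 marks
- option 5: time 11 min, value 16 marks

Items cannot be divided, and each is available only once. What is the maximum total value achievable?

Check high-value combinations within 17 min:
- option 1+option 4: time 3+11=14, value 19+41=60
- option 2+option 4: time 5+11=16, value 5+41=46
- option 4: time 11, value 41
- option 1+option 2+option 3: time 3+5+8=16, value 19+5+12=36
- option 1+option 5: time 3+11=14, value 19+16=35
Best: 60 marks.

60 marks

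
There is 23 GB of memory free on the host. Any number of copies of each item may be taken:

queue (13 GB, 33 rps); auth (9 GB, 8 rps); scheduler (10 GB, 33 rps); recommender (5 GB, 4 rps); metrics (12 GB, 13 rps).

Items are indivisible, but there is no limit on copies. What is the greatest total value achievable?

Best value-per-unit is scheduler at 33/10; filling with it alone gives 2×33 = 66.
Optimal mix: 1×queue + 1×scheduler → memory 23, value 66.

66 rps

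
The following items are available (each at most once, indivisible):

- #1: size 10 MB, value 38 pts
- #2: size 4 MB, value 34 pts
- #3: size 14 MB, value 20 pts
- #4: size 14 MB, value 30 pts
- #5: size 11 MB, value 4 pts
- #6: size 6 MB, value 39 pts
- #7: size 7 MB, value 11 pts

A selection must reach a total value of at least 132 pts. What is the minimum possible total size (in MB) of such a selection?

Subsets with value ≥ 132, sorted by total size:
- #1+#2+#4+#6: size 34, value 141
- #1+#2+#4+#6+#7: size 41, value 152
- #1+#2+#3+#6+#7: size 41, value 142
Minimum size: 34 MB.

34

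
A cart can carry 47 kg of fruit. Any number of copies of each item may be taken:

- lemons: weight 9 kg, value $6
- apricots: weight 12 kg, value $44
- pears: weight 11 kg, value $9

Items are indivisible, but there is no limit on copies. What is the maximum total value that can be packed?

Best value-per-unit is apricots at 44/12; filling with it alone gives 3×44 = 132.
Optimal mix: 3×apricots + 1×pears → weight 47, value 141.

$141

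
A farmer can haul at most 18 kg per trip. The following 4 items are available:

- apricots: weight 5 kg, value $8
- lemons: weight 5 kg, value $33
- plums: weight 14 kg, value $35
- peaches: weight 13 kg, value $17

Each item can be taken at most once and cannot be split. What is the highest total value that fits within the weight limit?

Check high-value combinations within 18 kg:
- lemons+peaches: weight 5+13=18, value 33+17=50
- apricots+lemons: weight 5+5=10, value 8+33=41
- plums: weight 14, value 35
Best: $50.

$50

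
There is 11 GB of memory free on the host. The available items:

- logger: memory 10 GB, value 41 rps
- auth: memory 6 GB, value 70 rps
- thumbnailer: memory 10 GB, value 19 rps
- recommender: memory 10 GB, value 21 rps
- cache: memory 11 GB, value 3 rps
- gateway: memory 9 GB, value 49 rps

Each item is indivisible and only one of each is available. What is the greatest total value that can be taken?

Check high-value combinations within 11 GB:
- auth: memory 6, value 70
- gateway: memory 9, value 49
- logger: memory 10, value 41
Best: 70 rps.

70 rps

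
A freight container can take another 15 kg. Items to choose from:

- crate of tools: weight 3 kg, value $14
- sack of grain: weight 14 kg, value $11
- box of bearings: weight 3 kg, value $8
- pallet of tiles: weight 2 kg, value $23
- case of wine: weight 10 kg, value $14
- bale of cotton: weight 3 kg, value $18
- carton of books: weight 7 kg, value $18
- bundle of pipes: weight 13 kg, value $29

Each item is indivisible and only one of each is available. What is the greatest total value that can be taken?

$73

Check high-value combinations within 15 kg:
- crate of tools+pallet of tiles+bale of cotton+carton of books: weight 3+2+3+7=15, value 14+23+18+18=73
- box of bearings+pallet of tiles+bale of cotton+carton of books: weight 3+2+3+7=15, value 8+23+18+18=67
- crate of tools+box of bearings+pallet of tiles+bale of cotton: weight 3+3+2+3=11, value 14+8+23+18=63
- crate of tools+box of bearings+pallet of tiles+carton of books: weight 3+3+2+7=15, value 14+8+23+18=63
Best: $73.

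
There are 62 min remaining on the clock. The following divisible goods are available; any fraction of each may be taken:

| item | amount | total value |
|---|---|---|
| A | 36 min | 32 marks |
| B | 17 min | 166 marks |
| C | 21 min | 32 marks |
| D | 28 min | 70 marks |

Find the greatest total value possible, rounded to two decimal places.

261.90

Take in order of value per unit:
- B (166/17 per unit): all 17 → value 166, running total 166.00
- D (70/28 per unit): all 28 → value 70, running total 236.00
- C (32/21 per unit): 17 of 21 → value 17×32/21 = 25.9048, running total 261.90
Total 261.90.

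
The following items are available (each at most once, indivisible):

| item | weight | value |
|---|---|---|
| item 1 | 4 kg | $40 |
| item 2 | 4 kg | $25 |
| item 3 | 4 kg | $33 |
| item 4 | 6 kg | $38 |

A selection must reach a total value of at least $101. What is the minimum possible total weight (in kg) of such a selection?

14

Subsets with value ≥ 101, sorted by total weight:
- item 1+item 3+item 4: weight 14, value 111
- item 1+item 2+item 4: weight 14, value 103
- item 1+item 2+item 3+item 4: weight 18, value 136
Minimum weight: 14 kg.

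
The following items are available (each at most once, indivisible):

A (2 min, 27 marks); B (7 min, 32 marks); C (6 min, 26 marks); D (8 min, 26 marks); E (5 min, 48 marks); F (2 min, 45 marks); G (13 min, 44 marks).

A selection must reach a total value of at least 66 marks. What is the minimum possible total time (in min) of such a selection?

Subsets with value ≥ 66, sorted by total time:
- A+F: time 4, value 72
- E+F: time 7, value 93
- A+E: time 7, value 75
Minimum time: 4 min.

4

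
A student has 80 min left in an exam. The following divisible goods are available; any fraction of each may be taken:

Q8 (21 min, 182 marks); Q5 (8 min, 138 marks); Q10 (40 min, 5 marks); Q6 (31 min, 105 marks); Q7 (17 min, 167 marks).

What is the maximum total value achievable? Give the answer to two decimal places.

592.38

Take in order of value per unit:
- Q5 (138/8 per unit): all 8 → value 138, running total 138.00
- Q7 (167/17 per unit): all 17 → value 167, running total 305.00
- Q8 (182/21 per unit): all 21 → value 182, running total 487.00
- Q6 (105/31 per unit): all 31 → value 105, running total 592.00
- Q10 (5/40 per unit): 3 of 40 → value 3×5/40 = 0.3750, running total 592.38
Total 592.38.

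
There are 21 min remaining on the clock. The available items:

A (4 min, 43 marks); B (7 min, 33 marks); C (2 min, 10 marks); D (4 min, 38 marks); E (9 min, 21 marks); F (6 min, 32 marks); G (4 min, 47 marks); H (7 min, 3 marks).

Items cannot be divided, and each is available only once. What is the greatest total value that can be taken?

Check high-value combinations within 21 min:
- A+B+C+D+G: time 4+7+2+4+4=21, value 43+33+10+38+47=171
- A+C+D+F+G: time 4+2+4+6+4=20, value 43+10+38+32+47=170
- A+B+D+G: time 4+7+4+4=19, value 43+33+38+47=161
- A+D+F+G: time 4+4+6+4=18, value 43+38+32+47=160
Best: 171 marks.

171 marks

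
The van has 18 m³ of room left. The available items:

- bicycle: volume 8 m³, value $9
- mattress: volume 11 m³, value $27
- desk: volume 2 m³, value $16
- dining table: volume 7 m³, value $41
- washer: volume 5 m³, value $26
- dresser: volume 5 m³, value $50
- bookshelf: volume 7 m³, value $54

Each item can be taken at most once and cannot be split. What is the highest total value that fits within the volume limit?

This is a 0/1 knapsack; check combinations near the capacity.
- washer+dresser+bookshelf: volume 5+5+7=17, value 26+50+54=130
- desk+dresser+bookshelf: volume 2+5+7=14, value 16+50+54=120
- dining table+washer+dresser: volume 7+5+5=17, value 41+26+50=117
Best: $130.

$130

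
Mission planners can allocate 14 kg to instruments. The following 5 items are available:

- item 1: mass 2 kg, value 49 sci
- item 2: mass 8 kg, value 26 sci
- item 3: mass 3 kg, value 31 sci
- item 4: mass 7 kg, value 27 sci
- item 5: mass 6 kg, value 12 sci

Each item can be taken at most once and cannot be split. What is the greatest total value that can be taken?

107 sci

Check high-value combinations within 14 kg:
- item 1+item 3+item 4: mass 2+3+7=12, value 49+31+27=107
- item 1+item 2+item 3: mass 2+8+3=13, value 49+26+31=106
- item 1+item 3+item 5: mass 2+3+6=11, value 49+31+12=92
- item 1+item 3: mass 2+3=5, value 49+31=80
Best: 107 sci.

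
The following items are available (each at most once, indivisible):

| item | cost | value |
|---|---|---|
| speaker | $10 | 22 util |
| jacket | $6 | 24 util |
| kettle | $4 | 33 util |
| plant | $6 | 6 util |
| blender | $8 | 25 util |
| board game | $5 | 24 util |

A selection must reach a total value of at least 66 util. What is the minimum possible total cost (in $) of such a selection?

Subsets with value ≥ 66, sorted by total cost:
- jacket+kettle+board game: cost 15, value 81
- kettle+blender+board game: cost 17, value 82
- jacket+kettle+blender: cost 18, value 82
Minimum cost: 15 $.

15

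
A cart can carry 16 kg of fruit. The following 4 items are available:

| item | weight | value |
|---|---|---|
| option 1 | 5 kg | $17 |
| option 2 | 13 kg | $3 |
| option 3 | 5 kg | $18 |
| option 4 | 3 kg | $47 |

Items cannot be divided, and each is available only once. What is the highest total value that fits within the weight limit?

This is a 0/1 knapsack; check combinations near the capacity.
- option 1+option 3+option 4: weight 5+5+3=13, value 17+18+47=82
- option 3+option 4: weight 5+3=8, value 18+47=65
- option 1+option 4: weight 5+3=8, value 17+47=64
Best: $82.

$82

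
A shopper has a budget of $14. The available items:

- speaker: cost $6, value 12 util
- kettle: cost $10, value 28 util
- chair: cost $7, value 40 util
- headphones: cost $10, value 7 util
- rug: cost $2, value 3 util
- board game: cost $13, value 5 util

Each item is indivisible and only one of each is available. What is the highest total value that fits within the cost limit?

Check high-value combinations within $14:
- speaker+chair: cost 6+7=13, value 12+40=52
- chair+rug: cost 7+2=9, value 40+3=43
- chair: cost 7, value 40
Best: 52 util.

52 util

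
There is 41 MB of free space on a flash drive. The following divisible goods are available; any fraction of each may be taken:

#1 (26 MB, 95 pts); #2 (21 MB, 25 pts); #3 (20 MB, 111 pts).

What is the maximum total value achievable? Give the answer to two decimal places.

187.73

Take in order of value per unit:
- #3 (111/20 per unit): all 20 → value 111, running total 111.00
- #1 (95/26 per unit): 21 of 26 → value 21×95/26 = 76.7308, running total 187.73
Total 187.73.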